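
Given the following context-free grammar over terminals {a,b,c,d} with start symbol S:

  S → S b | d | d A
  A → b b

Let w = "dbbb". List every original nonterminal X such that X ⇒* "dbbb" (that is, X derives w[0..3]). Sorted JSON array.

Convert to CNF:
  S -> S T0 | T1 A | d
  A -> T0 T0
  T0 -> b
  T1 -> d

CYK fill — only the sub-triangle for w[0..3]:
  T[0,0] 'd' = {S,T1}  orig:{S}
  T[1,1] 'b' = {T0}  orig:{}
  T[2,2] 'b' = {T0}  orig:{}
  T[3,3] 'b' = {T0}  orig:{}
  T[0,1] 'db' = {S}
  T[1,2] 'bb' = {A}
  T[2,3] 'bb' = {A}
  T[0,2] 'dbb' = {S}
  T[1,3] 'bbb' = ∅
  T[0,3] 'dbbb' = {S}

Original NTs in T[0,3] deriving "dbbb": ["S"]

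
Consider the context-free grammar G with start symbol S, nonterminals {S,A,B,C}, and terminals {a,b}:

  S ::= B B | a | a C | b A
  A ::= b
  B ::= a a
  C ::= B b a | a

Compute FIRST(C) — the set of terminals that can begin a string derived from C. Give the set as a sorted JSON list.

FIRST sets, iterate to fixpoint:
pass 1:
  A via A→b: +{b}
  B via B→a a: +{a}
  C via C→B b a: +{a}
  S via S→B B: +{a}
  S via S→b A: +{b}
  S: {a,b}  A: {b}  B: {a}  C: {a}
pass 2: (stable)
  S: {a,b}  A: {b}  B: {a}  C: {a}

FIRST(C) = ["a"]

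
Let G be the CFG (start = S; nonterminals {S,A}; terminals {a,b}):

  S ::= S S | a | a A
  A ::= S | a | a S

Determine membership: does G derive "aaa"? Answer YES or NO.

CNF form of G:
  S -> S S | T0 A | a
  A -> S S | T0 A | T0 S | a
  T0 -> a

CYK fill:
  cell(0,0) a: {A,S,T0}  orig:{A,S}
  cell(1,1) a: {A,S,T0}  orig:{A,S}
  cell(2,2) a: {A,S,T0}  orig:{A,S}
  cell(0,1) aa: {A,S}
  cell(1,2) aa: {A,S}
  cell(0,2) aaa: {A,S}

S ∈ T[0,2] ⇒ YES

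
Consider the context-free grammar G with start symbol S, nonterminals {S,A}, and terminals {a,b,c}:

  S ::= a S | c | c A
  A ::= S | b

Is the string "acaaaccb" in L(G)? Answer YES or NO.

CNF form of G:
  S -> T0 S | T1 A | c
  A -> T0 S | T1 A | b | c
  T0 -> a
  T1 -> c

Fill CYK table bottom-up:
  [0..0]={T0}  "a"  orig:{}
  [1..1]={A,S,T1}  "c"  orig:{A,S}
  [2..2]={T0}  "a"  orig:{}
  [3..3]={T0}  "a"  orig:{}
  [4..4]={T0}  "a"  orig:{}
  [5..5]={A,S,T1}  "c"  orig:{A,S}
  [6..6]={A,S,T1}  "c"  orig:{A,S}
  [7..7]={A}  "b"
  [0..1]={A,S}  "ac"
  [1..2]=∅  "ca"
  [2..3]=∅  "aa"
  [3..4]=∅  "aa"
  [4..5]={A,S}  "ac"
  [5..6]={A,S}  "cc"
  [6..7]={A,S}  "cb"
  [0..2]=∅  "aca"
  [1..3]=∅  "caa"
  [2..4]=∅  "aaa"
  [3..5]={A,S}  "aac"
  [4..6]={A,S}  "acc"
  [5..7]={A,S}  "ccb"
  [0..3]=∅  "acaa"
  [1..4]=∅  "caaa"
  [2..5]={A,S}  "aaac"
  [3..6]={A,S}  "aacc"
  [4..7]={A,S}  "accb"
  [0..4]=∅  "acaaa"
  [1..5]={A,S}  "caaac"
  [2..6]={A,S}  "aaacc"
  [3..7]={A,S}  "aaccb"
  [0..5]={A,S}  "acaaac"
  [1..6]={A,S}  "caaacc"
  [2..7]={A,S}  "aaaccb"
  [0..6]={A,S}  "acaaacc"
  [1..7]={A,S}  "caaaccb"
  [0..7]={A,S}  "acaaaccb"

S ∈ T[0,7] ⇒ YES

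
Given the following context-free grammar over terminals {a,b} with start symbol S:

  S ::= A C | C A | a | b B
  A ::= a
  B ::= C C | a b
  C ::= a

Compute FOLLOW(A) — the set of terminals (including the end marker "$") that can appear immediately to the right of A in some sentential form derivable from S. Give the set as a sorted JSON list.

Compute FIRST by fixpoint:
iter 1:
  A via A→a: +{a}
  B via B→a b: +{a}
  C via C→a: +{a}
  S via S→A C: +{a}
  S via S→b B: +{b}
  FIRST(S)={a,b}  FIRST(A)={a}  FIRST(B)={a}  FIRST(C)={a}
iter 2: done
  FIRST(S)={a,b}  FIRST(A)={a}  FIRST(B)={a}  FIRST(C)={a}

FOLLOW sets:
FOLLOW(S) := {$}
iter 1:
  B→C C: FOLLOW(C) ⊇ FIRST(C) = {a}; new: +{a}
  S→A C: FOLLOW(A) ⊇ FIRST(C) = {a}; new: +{a}
  S→A C: FOLLOW(C) ⊇ FOLLOW(S) ⊇ {$}; new: +{$}
  S→C A: FOLLOW(A) ⊇ FOLLOW(S) ⊇ {$}; new: +{$}
  S→b B: FOLLOW(B) ⊇ FOLLOW(S) ⊇ {$}; new: +{$}
  FOLLOW[S]={$}  FOLLOW[A]={$,a}  FOLLOW[B]={$}  FOLLOW[C]={$,a}
iter 2: — fixpoint
  FOLLOW[S]={$}  FOLLOW[A]={$,a}  FOLLOW[B]={$}  FOLLOW[C]={$,a}

FOLLOW(A) = ["$", "a"]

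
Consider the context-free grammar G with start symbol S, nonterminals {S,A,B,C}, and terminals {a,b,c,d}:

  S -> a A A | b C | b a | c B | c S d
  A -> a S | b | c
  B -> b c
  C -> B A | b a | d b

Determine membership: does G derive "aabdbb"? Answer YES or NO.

CNF form of G:
  S -> T0 X4 | T1 C | T1 T0 | T2 B | T2 X5
  A -> T0 S | b | c
  B -> T1 T2
  C -> B A | T1 T0 | T3 T1
  T0 -> a
  T1 -> b
  T2 -> c
  T3 -> d
  X4 -> A A
  X5 -> S T3

Fill CYK table bottom-up:
  T[0,0] 'a' = {T0}  orig:{}
  T[1,1] 'a' = {T0}  orig:{}
  T[2,2] 'b' = {A,T1}  orig:{A}
  T[3,3] 'd' = {T3}  orig:{}
  T[4,4] 'b' = {A,T1}  orig:{A}
  T[5,5] 'b' = {A,T1}  orig:{A}
  T[0,1] 'aa' = ∅
  T[1,2] 'ab' = ∅
  T[2,3] 'bd' = ∅
  T[3,4] 'db' = {C}
  T[4,5] 'bb' = {X4}  orig:{}
  T[0,2] 'aab' = ∅
  T[1,3] 'abd' = ∅
  T[2,4] 'bdb' = {S}
  T[3,5] 'dbb' = ∅
  T[0,3] 'aabd' = ∅
  T[1,4] 'abdb' = {A}
  T[2,5] 'bdbb' = ∅
  T[0,4] 'aabdb' = ∅
  T[1,5] 'abdbb' = {X4}  orig:{}
  T[0,5] 'aabdbb' = {S}

S ∈ T[0,5] ⇒ YES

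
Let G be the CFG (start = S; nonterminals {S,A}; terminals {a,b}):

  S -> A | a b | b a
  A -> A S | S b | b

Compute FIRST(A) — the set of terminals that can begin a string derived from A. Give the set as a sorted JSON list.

FIRST iteration:
iter 1:
  A via A→b: +{b}
  S via S→A: +{b}
  S via S→a b: +{a}
  S: {a,b}  A: {b}
iter 2:
  A via A→S b: +{a}
  S: {a,b}  A: {a,b}
iter 3: (no change)
  S: {a,b}  A: {a,b}

FIRST(A) = ["a", "b"]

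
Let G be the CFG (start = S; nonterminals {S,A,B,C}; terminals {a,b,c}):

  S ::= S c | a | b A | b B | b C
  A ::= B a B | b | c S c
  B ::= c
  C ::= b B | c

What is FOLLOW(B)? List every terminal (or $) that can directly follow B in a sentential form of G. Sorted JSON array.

FIRST iteration:
pass 1:
  A via A→b: +{b}
  A via A→c S c: +{c}
  B via B→c: +{c}
  C via C→b B: +{b}
  C via C→c: +{c}
  S via S→a: +{a}
  S via S→b A: +{b}
  FIRST[S]={a,b}  FIRST[A]={b,c}  FIRST[B]={c}  FIRST[C]={b,c}
pass 2: — fixpoint
  FIRST[S]={a,b}  FIRST[A]={b,c}  FIRST[B]={c}  FIRST[C]={b,c}

Compute FOLLOW by fixpoint:
initialize: $ ∈ FOLLOW(S)
pass 1:
  A→B a B: FOLLOW(B) ⊇ FIRST(a) = {a}; new: +{a}
  A→c S c: FOLLOW(S) ⊇ FIRST(c) = {c}; new: +{c}
  S→b A: FOLLOW(A) ⊇ FOLLOW(S) ⊇ {$,c}; new: +{$,c}
  S→b B: FOLLOW(B) ⊇ FOLLOW(S) ⊇ {$,c}; new: +{$,c}
  S→b C: FOLLOW(C) ⊇ FOLLOW(S) ⊇ {$,c}; new: +{$,c}
  S: {$,c}  A: {$,c}  B: {$,a,c}  C: {$,c}
pass 2: (no change)
  S: {$,c}  A: {$,c}  B: {$,a,c}  C: {$,c}

FOLLOW(B) = ["$", "a", "c"]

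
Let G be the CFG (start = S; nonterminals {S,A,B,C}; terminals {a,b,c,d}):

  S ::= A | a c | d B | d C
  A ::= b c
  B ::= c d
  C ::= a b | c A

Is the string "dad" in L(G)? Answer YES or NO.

CNF form of G:
  S -> T0 T1 | T2 B | T2 C | T3 T1
  A -> T0 T1
  B -> T1 T2
  C -> T1 A | T3 T0
  T0 -> b
  T1 -> c
  T2 -> d
  T3 -> a

CYK table (by increasing span):
  T[0,0] 'd' = {T2}  orig:{}
  T[1,1] 'a' = {T3}  orig:{}
  T[2,2] 'd' = {T2}  orig:{}
  T[0,1] 'da' = ∅
  T[1,2] 'ad' = ∅
  T[0,2] 'dad' = ∅

S ∉ T[0,2] ⇒ NO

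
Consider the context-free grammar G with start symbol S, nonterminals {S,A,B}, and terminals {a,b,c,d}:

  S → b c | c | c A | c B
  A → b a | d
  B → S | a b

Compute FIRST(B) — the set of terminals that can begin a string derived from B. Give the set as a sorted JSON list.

Compute FIRST by fixpoint:
pass 1:
  A via A→b a: +{b}
  A via A→d: +{d}
  B via B→a b: +{a}
  S via S→b c: +{b}
  S via S→c: +{c}
  FIRST(S)={b,c}  FIRST(A)={b,d}  FIRST(B)={a}
pass 2:
  B via B→S: +{b,c}
  FIRST(S)={b,c}  FIRST(A)={b,d}  FIRST(B)={a,b,c}
pass 3: (no change)
  FIRST(S)={b,c}  FIRST(A)={b,d}  FIRST(B)={a,b,c}

FIRST(B) = ["a", "b", "c"]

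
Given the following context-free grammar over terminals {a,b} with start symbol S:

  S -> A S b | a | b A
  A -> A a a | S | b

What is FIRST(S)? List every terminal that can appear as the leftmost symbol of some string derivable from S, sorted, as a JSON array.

FIRST sets, iterate to fixpoint:
pass 1:
  A via A→b: +{b}
  S via S→A S b: +{b}
  S via S→a: +{a}
  FIRST(S)={a,b}  FIRST(A)={b}
pass 2:
  A via A→S: +{a}
  FIRST(S)={a,b}  FIRST(A)={a,b}
pass 3: done
  FIRST(S)={a,b}  FIRST(A)={a,b}

FIRST(S) = ["a", "b"]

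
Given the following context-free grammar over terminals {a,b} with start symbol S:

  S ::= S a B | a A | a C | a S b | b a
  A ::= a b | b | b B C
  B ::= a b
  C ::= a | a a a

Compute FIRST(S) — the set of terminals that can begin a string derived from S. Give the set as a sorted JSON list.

FIRST sets, iterate to fixpoint:
[1]
  A via A→a b: +{a}
  A via A→b: +{b}
  B via B→a b: +{a}
  C via C→a: +{a}
  S via S→a A: +{a}
  S via S→b a: +{b}
  FIRST[S]={a,b}  FIRST[A]={a,b}  FIRST[B]={a}  FIRST[C]={a}
[2] done
  FIRST[S]={a,b}  FIRST[A]={a,b}  FIRST[B]={a}  FIRST[C]={a}

FIRST(S) = ["a", "b"]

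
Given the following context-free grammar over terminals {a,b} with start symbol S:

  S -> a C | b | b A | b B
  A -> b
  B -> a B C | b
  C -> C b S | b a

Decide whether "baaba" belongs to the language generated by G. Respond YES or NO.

Convert to CNF:
  S -> T0 C | T1 A | T1 B | b
  A -> b
  B -> T0 X2 | b
  C -> C X3 | T1 T0
  T0 -> a
  T1 -> b
  X2 -> B C
  X3 -> T1 S

Fill CYK table bottom-up:
  [0..0]={A,B,S,T1}  "b"  orig:{A,B,S}
  [1..1]={T0}  "a"  orig:{}
  [2..2]={T0}  "a"  orig:{}
  [3..3]={A,B,S,T1}  "b"  orig:{A,B,S}
  [4..4]={T0}  "a"  orig:{}
  [0..1]={C}  "ba"
  [1..2]=∅  "aa"
  [2..3]=∅  "ab"
  [3..4]={C}  "ba"
  [0..2]=∅  "baa"
  [1..3]=∅  "aab"
  [2..4]={S}  "aba"
  [0..3]=∅  "baab"
  [1..4]=∅  "aaba"
  [0..4]=∅  "baaba"

S ∉ T[0,4] ⇒ NO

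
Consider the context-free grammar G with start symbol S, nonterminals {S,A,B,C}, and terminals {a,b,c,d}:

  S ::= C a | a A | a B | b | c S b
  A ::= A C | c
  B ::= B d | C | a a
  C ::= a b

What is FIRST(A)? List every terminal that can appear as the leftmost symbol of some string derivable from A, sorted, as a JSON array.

FIRST iteration:
[1]
  A via A→c: +{c}
  B via B→a a: +{a}
  C via C→a b: +{a}
  S via S→C a: +{a}
  S via S→b: +{b}
  S via S→c S b: +{c}
  S: {a,b,c}  A: {c}  B: {a}  C: {a}
[2] done
  S: {a,b,c}  A: {c}  B: {a}  C: {a}

FIRST(A) = ["c"]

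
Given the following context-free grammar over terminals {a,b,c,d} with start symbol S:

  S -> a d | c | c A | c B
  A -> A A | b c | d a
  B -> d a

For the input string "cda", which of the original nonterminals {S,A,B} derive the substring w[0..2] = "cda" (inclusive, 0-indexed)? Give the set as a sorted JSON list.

CNF form of G:
  S -> T1 A | T1 B | T3 T2 | c
  A -> A A | T0 T1 | T2 T3
  B -> T2 T3
  T0 -> b
  T1 -> c
  T2 -> d
  T3 -> a

CYK table (by increasing span) — only the sub-triangle for w[0..2]:
  cell(0,0) c: {S,T1}  orig:{S}
  cell(1,1) d: {T2}  orig:{}
  cell(2,2) a: {T3}  orig:{}
  cell(0,1) cd: ∅
  cell(1,2) da: {A,B}
  cell(0,2) cda: {S}

Original NTs in T[0,2] deriving "cda": ["S"]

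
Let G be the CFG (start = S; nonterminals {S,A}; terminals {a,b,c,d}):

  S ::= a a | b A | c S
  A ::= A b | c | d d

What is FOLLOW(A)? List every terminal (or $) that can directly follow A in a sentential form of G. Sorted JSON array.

FIRST sets, iterate to fixpoint:
[1]
  A via A→c: +{c}
  A via A→d d: +{d}
  S via S→a a: +{a}
  S via S→b A: +{b}
  S via S→c S: +{c}
  FIRST[S]={a,b,c}  FIRST[A]={c,d}
[2] (stable)
  FIRST[S]={a,b,c}  FIRST[A]={c,d}

FOLLOW iteration:
FOLLOW(S) := {$}
round 1:
  A→A b: FOLLOW(A) ⊇ FIRST(b) = {b}; new: +{b}
  S→b A: FOLLOW(A) ⊇ FOLLOW(S) ⊇ {$}; new: +{$}
  FOLLOW(S)={$}  FOLLOW(A)={$,b}
round 2: — fixpoint
  FOLLOW(S)={$}  FOLLOW(A)={$,b}

FOLLOW(A) = ["$", "b"]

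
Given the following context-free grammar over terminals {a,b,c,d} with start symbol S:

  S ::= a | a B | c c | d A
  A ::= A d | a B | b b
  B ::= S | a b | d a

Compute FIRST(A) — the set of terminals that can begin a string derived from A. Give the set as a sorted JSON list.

Compute FIRST by fixpoint:
round 1:
  A via A→a B: +{a}
  A via A→b b: +{b}
  B via B→a b: +{a}
  B via B→d a: +{d}
  S via S→a: +{a}
  S via S→c c: +{c}
  S via S→d A: +{d}
  FIRST(S)={a,c,d}  FIRST(A)={a,b}  FIRST(B)={a,d}
round 2:
  B via B→S: +{c}
  FIRST(S)={a,c,d}  FIRST(A)={a,b}  FIRST(B)={a,c,d}
round 3: — fixpoint
  FIRST(S)={a,c,d}  FIRST(A)={a,b}  FIRST(B)={a,c,d}

FIRST(A) = ["a", "b"]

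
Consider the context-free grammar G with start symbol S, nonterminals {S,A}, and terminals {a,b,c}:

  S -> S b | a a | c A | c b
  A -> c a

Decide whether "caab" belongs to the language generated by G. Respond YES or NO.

CNF form of G:
  S -> S T2 | T0 A | T0 T2 | T1 T1
  A -> T0 T1
  T0 -> c
  T1 -> a
  T2 -> b

CYK table (by increasing span):
  [0..0]={T0}  "c"  orig:{}
  [1..1]={T1}  "a"  orig:{}
  [2..2]={T1}  "a"  orig:{}
  [3..3]={T2}  "b"  orig:{}
  [0..1]={A}  "ca"
  [1..2]={S}  "aa"
  [2..3]=∅  "ab"
  [0..2]=∅  "caa"
  [1..3]={S}  "aab"
  [0..3]=∅  "caab"

S ∉ T[0,3] ⇒ NO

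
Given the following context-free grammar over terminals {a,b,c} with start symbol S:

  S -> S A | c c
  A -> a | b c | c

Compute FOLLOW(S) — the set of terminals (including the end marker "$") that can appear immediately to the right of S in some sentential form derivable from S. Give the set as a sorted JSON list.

Compute FIRST by fixpoint:
iter 1:
  A via A→a: +{a}
  A via A→b c: +{b}
  A via A→c: +{c}
  S via S→c c: +{c}
  FIRST[S]={c}  FIRST[A]={a,b,c}
iter 2: (stable)
  FIRST[S]={c}  FIRST[A]={a,b,c}

FOLLOW iteration:
initialize: $ ∈ FOLLOW(S)
[1]
  S→S A: FOLLOW(S) ⊇ FIRST(A) = {a,b,c}; new: +{a,b,c}
  S→S A: FOLLOW(A) ⊇ FOLLOW(S) ⊇ {$,a,b,c}; new: +{$,a,b,c}
  FOLLOW(S)={$,a,b,c}  FOLLOW(A)={$,a,b,c}
[2] — fixpoint
  FOLLOW(S)={$,a,b,c}  FOLLOW(A)={$,a,b,c}

FOLLOW(S) = ["$", "a", "b", "c"]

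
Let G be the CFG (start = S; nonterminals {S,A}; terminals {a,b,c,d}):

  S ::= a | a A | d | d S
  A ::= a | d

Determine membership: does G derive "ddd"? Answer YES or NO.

CNF form of G:
  S -> T0 A | T1 S | a | d
  A -> a | d
  T0 -> a
  T1 -> d

CYK table (by increasing span):
  T[0,0] 'd' = {A,S,T1}  orig:{A,S}
  T[1,1] 'd' = {A,S,T1}  orig:{A,S}
  T[2,2] 'd' = {A,S,T1}  orig:{A,S}
  T[0,1] 'dd' = {S}
  T[1,2] 'dd' = {S}
  T[0,2] 'ddd' = {S}

S ∈ T[0,2] ⇒ YES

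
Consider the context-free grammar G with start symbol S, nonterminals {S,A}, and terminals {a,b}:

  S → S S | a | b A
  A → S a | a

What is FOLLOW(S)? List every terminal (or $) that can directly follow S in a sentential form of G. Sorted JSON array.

FIRST iteration:
round 1:
  A via A→a: +{a}
  S via S→a: +{a}
  S via S→b A: +{b}
  FIRST(S)={a,b}  FIRST(A)={a}
round 2:
  A via A→S a: +{b}
  FIRST(S)={a,b}  FIRST(A)={a,b}
round 3: done
  FIRST(S)={a,b}  FIRST(A)={a,b}

FOLLOW sets:
initialize: $ ∈ FOLLOW(S)
round 1:
  A→S a: FOLLOW(S) ⊇ FIRST(a) = {a}; new: +{a}
  S→S S: FOLLOW(S) ⊇ FIRST(S) = {a,b}; new: +{b}
  S→b A: FOLLOW(A) ⊇ FOLLOW(S) ⊇ {$,a,b}; new: +{$,a,b}
  FOLLOW[S]={$,a,b}  FOLLOW[A]={$,a,b}
round 2: (no change)
  FOLLOW[S]={$,a,b}  FOLLOW[A]={$,a,b}

FOLLOW(S) = ["$", "a", "b"]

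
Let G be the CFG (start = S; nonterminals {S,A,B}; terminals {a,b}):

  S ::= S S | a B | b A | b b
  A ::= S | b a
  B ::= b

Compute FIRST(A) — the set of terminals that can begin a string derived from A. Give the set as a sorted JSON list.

Compute FIRST by fixpoint:
round 1:
  A via A→b a: +{b}
  B via B→b: +{b}
  S via S→a B: +{a}
  S via S→b A: +{b}
  S: {a,b}  A: {b}  B: {b}
round 2:
  A via A→S: +{a}
  S: {a,b}  A: {a,b}  B: {b}
round 3: (no change)
  S: {a,b}  A: {a,b}  B: {b}

FIRST(A) = ["a", "b"]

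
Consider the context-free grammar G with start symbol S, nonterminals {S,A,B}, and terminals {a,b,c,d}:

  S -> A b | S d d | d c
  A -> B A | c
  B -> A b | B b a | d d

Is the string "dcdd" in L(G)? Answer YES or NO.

Convert to CNF:
  S -> A T0 | S X5 | T2 T3
  A -> B A | c
  B -> A T0 | B X4 | T2 T2
  T0 -> b
  T1 -> a
  T2 -> d
  T3 -> c
  X4 -> T0 T1
  X5 -> T2 T2

CYK fill:
  T[0,0] 'd' = {T2}  orig:{}
  T[1,1] 'c' = {A,T3}  orig:{A}
  T[2,2] 'd' = {T2}  orig:{}
  T[3,3] 'd' = {T2}  orig:{}
  T[0,1] 'dc' = {S}
  T[1,2] 'cd' = ∅
  T[2,3] 'dd' = {B,X5}  orig:{B}
  T[0,2] 'dcd' = ∅
  T[1,3] 'cdd' = ∅
  T[0,3] 'dcdd' = {S}

S ∈ T[0,3] ⇒ YES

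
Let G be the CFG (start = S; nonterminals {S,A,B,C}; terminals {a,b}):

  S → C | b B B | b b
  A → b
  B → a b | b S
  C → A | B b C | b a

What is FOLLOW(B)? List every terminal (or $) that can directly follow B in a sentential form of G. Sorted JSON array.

Compute FIRST by fixpoint:
iter 1:
  A via A→b: +{b}
  B via B→a b: +{a}
  B via B→b S: +{b}
  C via C→A: +{b}
  C via C→B b C: +{a}
  S via S→C: +{a,b}
  FIRST(S)={a,b}  FIRST(A)={b}  FIRST(B)={a,b}  FIRST(C)={a,b}
iter 2: — fixpoint
  FIRST(S)={a,b}  FIRST(A)={b}  FIRST(B)={a,b}  FIRST(C)={a,b}

FOLLOW iteration:
seed FOLLOW(S) with $
round 1:
  C→B b C: FOLLOW(B) ⊇ FIRST(b) = {b}; new: +{b}
  S→C: FOLLOW(C) ⊇ FOLLOW(S) ⊇ {$}; new: +{$}
  S→b B B: FOLLOW(B) ⊇ FIRST(B) = {a,b}; new: +{a}
  S→b B B: FOLLOW(B) ⊇ FOLLOW(S) ⊇ {$}; new: +{$}
  FOLLOW[S]={$}  FOLLOW[A]={}  FOLLOW[B]={$,a,b}  FOLLOW[C]={$}
round 2:
  B→b S: FOLLOW(S) ⊇ FOLLOW(B) ⊇ {$,a,b}; new: +{a,b}
  C→A: FOLLOW(A) ⊇ FOLLOW(C) ⊇ {$}; new: +{$}
  S→C: FOLLOW(C) ⊇ FOLLOW(S) ⊇ {$,a,b}; new: +{a,b}
  FOLLOW[S]={$,a,b}  FOLLOW[A]={$}  FOLLOW[B]={$,a,b}  FOLLOW[C]={$,a,b}
round 3:
  C→A: FOLLOW(A) ⊇ FOLLOW(C) ⊇ {$,a,b}; new: +{a,b}
  FOLLOW[S]={$,a,b}  FOLLOW[A]={$,a,b}  FOLLOW[B]={$,a,b}  FOLLOW[C]={$,a,b}
round 4: (stable)
  FOLLOW[S]={$,a,b}  FOLLOW[A]={$,a,b}  FOLLOW[B]={$,a,b}  FOLLOW[C]={$,a,b}

FOLLOW(B) = ["$", "a", "b"]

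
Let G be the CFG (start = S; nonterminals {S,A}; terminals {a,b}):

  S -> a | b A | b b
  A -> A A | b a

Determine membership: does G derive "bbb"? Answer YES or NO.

CNF form of G:
  S -> T0 A | T0 T0 | a
  A -> A A | T0 T1
  T0 -> b
  T1 -> a

Fill CYK table bottom-up:
  cell(0,0) b: {T0}  orig:{}
  cell(1,1) b: {T0}  orig:{}
  cell(2,2) b: {T0}  orig:{}
  cell(0,1) bb: {S}
  cell(1,2) bb: {S}
  cell(0,2) bbb: ∅

S ∉ T[0,2] ⇒ NO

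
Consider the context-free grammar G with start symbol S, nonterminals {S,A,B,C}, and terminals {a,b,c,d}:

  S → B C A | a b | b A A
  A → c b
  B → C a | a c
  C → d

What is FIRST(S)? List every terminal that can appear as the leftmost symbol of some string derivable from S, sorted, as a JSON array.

FIRST sets, iterate to fixpoint:
iter 1:
  A via A→c b: +{c}
  B via B→a c: +{a}
  C via C→d: +{d}
  S via S→B C A: +{a}
  S via S→b A A: +{b}
  FIRST(S)={a,b}  FIRST(A)={c}  FIRST(B)={a}  FIRST(C)={d}
iter 2:
  B via B→C a: +{d}
  S via S→B C A: +{d}
  FIRST(S)={a,b,d}  FIRST(A)={c}  FIRST(B)={a,d}  FIRST(C)={d}
iter 3: (no change)
  FIRST(S)={a,b,d}  FIRST(A)={c}  FIRST(B)={a,d}  FIRST(C)={d}

FIRST(S) = ["a", "b", "d"]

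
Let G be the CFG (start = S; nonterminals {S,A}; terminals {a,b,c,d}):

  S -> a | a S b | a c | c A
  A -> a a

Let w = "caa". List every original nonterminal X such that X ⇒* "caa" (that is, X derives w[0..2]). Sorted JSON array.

CNF form of G:
  S -> T0 T2 | T0 X3 | T2 A | a
  A -> T0 T0
  T0 -> a
  T1 -> b
  T2 -> c
  X3 -> S T1

CYK table (by increasing span) (cells [i..j] with 0 ≤ i ≤ j ≤ 2 only):
  [0..0]={T2}  "c"  orig:{}
  [1..1]={S,T0}  "a"  orig:{S}
  [2..2]={S,T0}  "a"  orig:{S}
  [0..1]=∅  "ca"
  [1..2]={A}  "aa"
  [0..2]={S}  "caa"

Original NTs in T[0,2] deriving "caa": ["S"]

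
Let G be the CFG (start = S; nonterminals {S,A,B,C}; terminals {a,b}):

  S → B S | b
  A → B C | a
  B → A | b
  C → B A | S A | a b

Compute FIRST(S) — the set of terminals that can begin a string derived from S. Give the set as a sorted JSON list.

FIRST sets, iterate to fixpoint:
pass 1:
  A via A→a: +{a}
  B via B→A: +{a}
  B via B→b: +{b}
  C via C→B A: +{a,b}
  S via S→B S: +{a,b}
  FIRST[S]={a,b}  FIRST[A]={a}  FIRST[B]={a,b}  FIRST[C]={a,b}
pass 2:
  A via A→B C: +{b}
  FIRST[S]={a,b}  FIRST[A]={a,b}  FIRST[B]={a,b}  FIRST[C]={a,b}
pass 3: — fixpoint
  FIRST[S]={a,b}  FIRST[A]={a,b}  FIRST[B]={a,b}  FIRST[C]={a,b}

FIRST(S) = ["a", "b"]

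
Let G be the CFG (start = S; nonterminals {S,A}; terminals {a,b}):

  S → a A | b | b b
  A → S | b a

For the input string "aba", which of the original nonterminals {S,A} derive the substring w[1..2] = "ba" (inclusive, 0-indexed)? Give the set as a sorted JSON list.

CNF form of G:
  S -> T0 A | T1 T1 | b
  A -> T0 A | T1 T0 | T1 T1 | b
  T0 -> a
  T1 -> b

CYK fill — only the sub-triangle for w[1..2]:
  T[1,1] 'b' = {A,S,T1}  orig:{A,S}
  T[2,2] 'a' = {T0}  orig:{}
  T[1,2] 'ba' = {A}

Original NTs in T[1,2] deriving "ba": ["A"]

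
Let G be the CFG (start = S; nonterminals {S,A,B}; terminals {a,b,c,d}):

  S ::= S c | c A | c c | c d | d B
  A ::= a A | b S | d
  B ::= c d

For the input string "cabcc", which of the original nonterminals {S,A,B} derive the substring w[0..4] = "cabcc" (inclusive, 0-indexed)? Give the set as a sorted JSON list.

CNF form of G:
  S -> S T2 | T2 A | T2 T2 | T2 T3 | T3 B
  A -> T0 A | T1 S | d
  B -> T2 T3
  T0 -> a
  T1 -> b
  T2 -> c
  T3 -> d

CYK fill — only the sub-triangle for w[0..4]:
  T[0,0] 'c' = {T2}  orig:{}
  T[1,1] 'a' = {T0}  orig:{}
  T[2,2] 'b' = {T1}  orig:{}
  T[3,3] 'c' = {T2}  orig:{}
  T[4,4] 'c' = {T2}  orig:{}
  T[0,1] 'ca' = ∅
  T[1,2] 'ab' = ∅
  T[2,3] 'bc' = ∅
  T[3,4] 'cc' = {S}
  T[0,2] 'cab' = ∅
  T[1,3] 'abc' = ∅
  T[2,4] 'bcc' = {A}
  T[0,3] 'cabc' = ∅
  T[1,4] 'abcc' = {A}
  T[0,4] 'cabcc' = {S}

Original NTs in T[0,4] deriving "cabcc": ["S"]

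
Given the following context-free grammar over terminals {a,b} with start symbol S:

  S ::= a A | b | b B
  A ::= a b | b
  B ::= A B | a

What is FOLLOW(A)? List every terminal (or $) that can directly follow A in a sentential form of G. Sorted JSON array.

FIRST sets, iterate to fixpoint:
round 1:
  A via A→a b: +{a}
  A via A→b: +{b}
  B via B→A B: +{a,b}
  S via S→a A: +{a}
  S via S→b: +{b}
  S: {a,b}  A: {a,b}  B: {a,b}
round 2: done
  S: {a,b}  A: {a,b}  B: {a,b}

FOLLOW iteration:
seed FOLLOW(S) with $
round 1:
  B→A B: FOLLOW(A) ⊇ FIRST(B) = {a,b}; new: +{a,b}
  S→a A: FOLLOW(A) ⊇ FOLLOW(S) ⊇ {$}; new: +{$}
  S→b B: FOLLOW(B) ⊇ FOLLOW(S) ⊇ {$}; new: +{$}
  FOLLOW[S]={$}  FOLLOW[A]={$,a,b}  FOLLOW[B]={$}
round 2: (no change)
  FOLLOW[S]={$}  FOLLOW[A]={$,a,b}  FOLLOW[B]={$}

FOLLOW(A) = ["$", "a", "b"]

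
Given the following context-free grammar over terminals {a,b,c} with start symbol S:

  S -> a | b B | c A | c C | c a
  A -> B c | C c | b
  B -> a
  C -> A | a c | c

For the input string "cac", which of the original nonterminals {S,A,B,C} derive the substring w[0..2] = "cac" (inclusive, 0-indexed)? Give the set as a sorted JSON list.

Convert to CNF:
  S -> T0 A | T0 C | T0 T1 | T2 B | a
  A -> B T0 | C T0 | b
  B -> a
  C -> B T0 | C T0 | T1 T0 | b | c
  T0 -> c
  T1 -> a
  T2 -> b

Fill CYK table bottom-up, restricted to cells inside w[0..2]:
  cell(0,0) c: {C,T0}  orig:{C}
  cell(1,1) a: {B,S,T1}  orig:{B,S}
  cell(2,2) c: {C,T0}  orig:{C}
  cell(0,1) ca: {S}
  cell(1,2) ac: {A,C}
  cell(0,2) cac: {S}

Original NTs in T[0,2] deriving "cac": ["S"]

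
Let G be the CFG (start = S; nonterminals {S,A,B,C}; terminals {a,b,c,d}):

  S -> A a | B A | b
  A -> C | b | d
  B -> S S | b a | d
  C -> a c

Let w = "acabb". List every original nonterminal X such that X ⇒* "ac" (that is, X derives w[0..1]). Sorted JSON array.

CNF form of G:
  S -> A T0 | B A | b
  A -> T0 T1 | b | d
  B -> S S | T2 T0 | d
  C -> T0 T1
  T0 -> a
  T1 -> c
  T2 -> b

CYK fill (cells [i..j] with 0 ≤ i ≤ j ≤ 1 only):
  cell(0,0) a: {T0}  orig:{}
  cell(1,1) c: {T1}  orig:{}
  cell(0,1) ac: {A,C}

Original NTs in T[0,1] deriving "ac": ["A", "C"]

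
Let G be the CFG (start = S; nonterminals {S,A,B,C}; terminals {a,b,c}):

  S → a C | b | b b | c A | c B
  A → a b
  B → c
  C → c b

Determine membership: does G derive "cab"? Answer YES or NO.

CNF form of G:
  S -> T0 C | T1 T1 | T2 A | T2 B | b
  A -> T0 T1
  B -> c
  C -> T2 T1
  T0 -> a
  T1 -> b
  T2 -> c

Fill CYK table bottom-up:
  cell(0,0) c: {B,T2}  orig:{B}
  cell(1,1) a: {T0}  orig:{}
  cell(2,2) b: {S,T1}  orig:{S}
  cell(0,1) ca: ∅
  cell(1,2) ab: {A}
  cell(0,2) cab: {S}

S ∈ T[0,2] ⇒ YES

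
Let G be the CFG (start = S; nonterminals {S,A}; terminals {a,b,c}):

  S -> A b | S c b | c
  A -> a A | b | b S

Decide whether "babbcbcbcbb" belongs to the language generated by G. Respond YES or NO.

Convert to CNF:
  S -> A T1 | S X3 | c
  A -> T0 A | T1 S | b
  T0 -> a
  T1 -> b
  T2 -> c
  X3 -> T2 T1

CYK table (by increasing span):
  [0..0]={A,T1}  "b"  orig:{A}
  [1..1]={T0}  "a"  orig:{}
  [2..2]={A,T1}  "b"  orig:{A}
  [3..3]={A,T1}  "b"  orig:{A}
  [4..4]={S,T2}  "c"  orig:{S}
  [5..5]={A,T1}  "b"  orig:{A}
  [6..6]={S,T2}  "c"  orig:{S}
  [7..7]={A,T1}  "b"  orig:{A}
  [8..8]={S,T2}  "c"  orig:{S}
  [9..9]={A,T1}  "b"  orig:{A}
  [10..10]={A,T1}  "b"  orig:{A}
  [0..1]=∅  "ba"
  [1..2]={A}  "ab"
  [2..3]={S}  "bb"
  [3..4]={A}  "bc"
  [4..5]={X3}  "cb"  orig:{}
  [5..6]={A}  "bc"
  [6..7]={X3}  "cb"  orig:{}
  [7..8]={A}  "bc"
  [8..9]={X3}  "cb"  orig:{}
  [9..10]={S}  "bb"
  [0..2]=∅  "bab"
  [1..3]={S}  "abb"
  [2..4]=∅  "bbc"
  [3..5]={S}  "bcb"
  [4..6]=∅  "cbc"
  [5..7]={S}  "bcb"
  [6..8]=∅  "cbc"
  [7..9]={S}  "bcb"
  [8..10]=∅  "cbb"
  [0..3]={A}  "babb"
  [1..4]=∅  "abbc"
  [2..5]={A,S}  "bbcb"
  [3..6]=∅  "bcbc"
  [4..7]=∅  "cbcb"
  [5..8]=∅  "bcbc"
  [6..9]=∅  "cbcb"
  [7..10]=∅  "bcbb"
  [0..4]=∅  "babbc"
  [1..5]={A,S}  "abbcb"
  [2..6]=∅  "bbcbc"
  [3..7]={S}  "bcbcb"
  [4..8]=∅  "cbcbc"
  [5..9]={S}  "bcbcb"
  [6..10]=∅  "cbcbb"
  [0..5]={A}  "babbcb"
  [1..6]=∅  "abbcbc"
  [2..7]={A,S}  "bbcbcb"
  [3..8]=∅  "bcbcbc"
  [4..9]=∅  "cbcbcb"
  [5..10]=∅  "bcbcbb"
  [0..6]=∅  "babbcbc"
  [1..7]={A,S}  "abbcbcb"
  [2..8]=∅  "bbcbcbc"
  [3..9]={S}  "bcbcbcb"
  [4..10]=∅  "cbcbcbb"
  [0..7]={A}  "babbcbcb"
  [1..8]=∅  "abbcbcbc"
  [2..9]={A,S}  "bbcbcbcb"
  [3..10]=∅  "bcbcbcbb"
  [0..8]=∅  "babbcbcbc"
  [1..9]={A,S}  "abbcbcbcb"
  [2..10]={S}  "bbcbcbcbb"
  [0..9]={A}  "babbcbcbcb"
  [1..10]={S}  "abbcbcbcbb"
  [0..10]={A,S}  "babbcbcbcbb"

S ∈ T[0,10] ⇒ YES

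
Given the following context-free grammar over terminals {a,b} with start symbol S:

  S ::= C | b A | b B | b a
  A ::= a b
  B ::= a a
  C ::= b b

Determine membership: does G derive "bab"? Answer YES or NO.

Convert to CNF:
  S -> T1 A | T1 B | T1 T0 | T1 T1
  A -> T0 T1
  B -> T0 T0
  C -> T1 T1
  T0 -> a
  T1 -> b

CYK fill:
  [0..0]={T1}  "b"  orig:{}
  [1..1]={T0}  "a"  orig:{}
  [2..2]={T1}  "b"  orig:{}
  [0..1]={S}  "ba"
  [1..2]={A}  "ab"
  [0..2]={S}  "bab"

S ∈ T[0,2] ⇒ YES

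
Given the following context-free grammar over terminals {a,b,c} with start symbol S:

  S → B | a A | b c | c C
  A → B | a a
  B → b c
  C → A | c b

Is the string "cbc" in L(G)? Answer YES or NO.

CNF form of G:
  S -> T0 A | T1 T2 | T2 C
  A -> T0 T0 | T1 T2
  B -> T1 T2
  C -> T0 T0 | T1 T2 | T2 T1
  T0 -> a
  T1 -> b
  T2 -> c

Fill CYK table bottom-up:
  cell(0,0) c: {T2}  orig:{}
  cell(1,1) b: {T1}  orig:{}
  cell(2,2) c: {T2}  orig:{}
  cell(0,1) cb: {C}
  cell(1,2) bc: {A,B,C,S}
  cell(0,2) cbc: {S}

S ∈ T[0,2] ⇒ YES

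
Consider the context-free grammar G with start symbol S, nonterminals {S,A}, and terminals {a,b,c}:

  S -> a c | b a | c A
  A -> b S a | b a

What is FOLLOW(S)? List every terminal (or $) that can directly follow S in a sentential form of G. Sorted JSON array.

FIRST sets, iterate to fixpoint:
round 1:
  A via A→b S a: +{b}
  S via S→a c: +{a}
  S via S→b a: +{b}
  S via S→c A: +{c}
  FIRST[S]={a,b,c}  FIRST[A]={b}
round 2: (stable)
  FIRST[S]={a,b,c}  FIRST[A]={b}

Compute FOLLOW by fixpoint:
seed FOLLOW(S) with $
iter 1:
  A→b S a: FOLLOW(S) ⊇ FIRST(a) = {a}; new: +{a}
  S→c A: FOLLOW(A) ⊇ FOLLOW(S) ⊇ {$,a}; new: +{$,a}
  S: {$,a}  A: {$,a}
iter 2: (stable)
  S: {$,a}  A: {$,a}

FOLLOW(S) = ["$", "a"]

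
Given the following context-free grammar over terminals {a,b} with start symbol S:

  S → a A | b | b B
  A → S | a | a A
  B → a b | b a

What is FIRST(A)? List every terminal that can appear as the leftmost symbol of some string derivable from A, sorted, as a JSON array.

FIRST sets, iterate to fixpoint:
pass 1:
  A via A→a: +{a}
  B via B→a b: +{a}
  B via B→b a: +{b}
  S via S→a A: +{a}
  S via S→b: +{b}
  FIRST(S)={a,b}  FIRST(A)={a}  FIRST(B)={a,b}
pass 2:
  A via A→S: +{b}
  FIRST(S)={a,b}  FIRST(A)={a,b}  FIRST(B)={a,b}
pass 3: done
  FIRST(S)={a,b}  FIRST(A)={a,b}  FIRST(B)={a,b}

FIRST(A) = ["a", "b"]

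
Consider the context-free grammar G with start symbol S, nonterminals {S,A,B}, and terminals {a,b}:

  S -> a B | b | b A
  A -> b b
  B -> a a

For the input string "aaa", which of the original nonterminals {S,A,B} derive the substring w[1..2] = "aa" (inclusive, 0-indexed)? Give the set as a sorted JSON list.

CNF form of G:
  S -> T0 A | T1 B | b
  A -> T0 T0
  B -> T1 T1
  T0 -> b
  T1 -> a

Fill CYK table bottom-up, restricted to cells inside w[1..2]:
  T[1,1] 'a' = {T1}  orig:{}
  T[2,2] 'a' = {T1}  orig:{}
  T[1,2] 'aa' = {B}

Original NTs in T[1,2] deriving "aa": ["B"]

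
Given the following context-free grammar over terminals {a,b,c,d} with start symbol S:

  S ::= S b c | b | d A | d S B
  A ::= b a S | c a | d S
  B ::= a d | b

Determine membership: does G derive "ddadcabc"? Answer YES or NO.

CNF form of G:
  S -> S X5 | T3 A | T3 X6 | b
  A -> T0 X4 | T2 T1 | T3 S
  B -> T1 T3 | b
  T0 -> b
  T1 -> a
  T2 -> c
  T3 -> d
  X4 -> T1 S
  X5 -> T0 T2
  X6 -> S B

Fill CYK table bottom-up:
  T[0,0] 'd' = {T3}  orig:{}
  T[1,1] 'd' = {T3}  orig:{}
  T[2,2] 'a' = {T1}  orig:{}
  T[3,3] 'd' = {T3}  orig:{}
  T[4,4] 'c' = {T2}  orig:{}
  T[5,5] 'a' = {T1}  orig:{}
  T[6,6] 'b' = {B,S,T0}  orig:{B,S}
  T[7,7] 'c' = {T2}  orig:{}
  T[0,1] 'dd' = ∅
  T[1,2] 'da' = ∅
  T[2,3] 'ad' = {B}
  T[3,4] 'dc' = ∅
  T[4,5] 'ca' = {A}
  T[5,6] 'ab' = {X4}  orig:{}
  T[6,7] 'bc' = {X5}  orig:{}
  T[0,2] 'dda' = ∅
  T[1,3] 'dad' = ∅
  T[2,4] 'adc' = ∅
  T[3,5] 'dca' = {S}
  T[4,6] 'cab' = ∅
  T[5,7] 'abc' = ∅
  T[0,3] 'ddad' = ∅
  T[1,4] 'dadc' = ∅
  T[2,5] 'adca' = {X4}  orig:{}
  T[3,6] 'dcab' = {X6}  orig:{}
  T[4,7] 'cabc' = ∅
  T[0,4] 'ddadc' = ∅
  T[1,5] 'dadca' = ∅
  T[2,6] 'adcab' = ∅
  T[3,7] 'dcabc' = {S}
  T[0,5] 'ddadca' = ∅
  T[1,6] 'dadcab' = ∅
  T[2,7] 'adcabc' = {X4}  orig:{}
  T[0,6] 'ddadcab' = ∅
  T[1,7] 'dadcabc' = ∅
  T[0,7] 'ddadcabc' = ∅

S ∉ T[0,7] ⇒ NO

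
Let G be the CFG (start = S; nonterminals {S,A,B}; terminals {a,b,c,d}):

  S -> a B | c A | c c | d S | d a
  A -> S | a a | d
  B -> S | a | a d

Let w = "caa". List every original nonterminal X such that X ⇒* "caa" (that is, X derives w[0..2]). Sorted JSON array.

Convert to CNF:
  S -> T0 B | T1 A | T1 T1 | T2 S | T2 T0
  A -> T0 B | T0 T0 | T1 A | T1 T1 | T2 S | T2 T0 | d
  B -> T0 B | T0 T2 | T1 A | T1 T1 | T2 S | T2 T0 | a
  T0 -> a
  T1 -> c
  T2 -> d

CYK table (by increasing span) — only the sub-triangle for w[0..2]:
  T[0,0] 'c' = {T1}  orig:{}
  T[1,1] 'a' = {B,T0}  orig:{B}
  T[2,2] 'a' = {B,T0}  orig:{B}
  T[0,1] 'ca' = ∅
  T[1,2] 'aa' = {A,B,S}
  T[0,2] 'caa' = {A,B,S}

Original NTs in T[0,2] deriving "caa": ["A", "B", "S"]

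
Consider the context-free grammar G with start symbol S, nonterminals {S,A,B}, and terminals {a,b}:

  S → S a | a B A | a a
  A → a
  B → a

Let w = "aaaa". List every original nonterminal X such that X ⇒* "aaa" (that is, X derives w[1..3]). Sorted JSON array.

CNF form of G:
  S -> S T0 | T0 T0 | T0 X1
  A -> a
  B -> a
  T0 -> a
  X1 -> B A

CYK table (by increasing span) (cells [i..j] with 1 ≤ i ≤ j ≤ 3 only):
  T[1,1] 'a' = {A,B,T0}  orig:{A,B}
  T[2,2] 'a' = {A,B,T0}  orig:{A,B}
  T[3,3] 'a' = {A,B,T0}  orig:{A,B}
  T[1,2] 'aa' = {S,X1}  orig:{S}
  T[2,3] 'aa' = {S,X1}  orig:{S}
  T[1,3] 'aaa' = {S}

Original NTs in T[1,3] deriving "aaa": ["S"]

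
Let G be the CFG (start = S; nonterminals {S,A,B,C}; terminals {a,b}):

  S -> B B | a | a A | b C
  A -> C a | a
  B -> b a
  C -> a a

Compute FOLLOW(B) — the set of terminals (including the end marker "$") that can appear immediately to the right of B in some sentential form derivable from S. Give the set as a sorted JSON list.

FIRST iteration:
round 1:
  A via A→a: +{a}
  B via B→b a: +{b}
  C via C→a a: +{a}
  S via S→B B: +{b}
  S via S→a: +{a}
  S: {a,b}  A: {a}  B: {b}  C: {a}
round 2: (stable)
  S: {a,b}  A: {a}  B: {b}  C: {a}

Compute FOLLOW by fixpoint:
initialize: $ ∈ FOLLOW(S)
pass 1:
  A→C a: FOLLOW(C) ⊇ FIRST(a) = {a}; new: +{a}
  S→B B: FOLLOW(B) ⊇ FIRST(B) = {b}; new: +{b}
  S→B B: FOLLOW(B) ⊇ FOLLOW(S) ⊇ {$}; new: +{$}
  S→a A: FOLLOW(A) ⊇ FOLLOW(S) ⊇ {$}; new: +{$}
  S→b C: FOLLOW(C) ⊇ FOLLOW(S) ⊇ {$}; new: +{$}
  FOLLOW[S]={$}  FOLLOW[A]={$}  FOLLOW[B]={$,b}  FOLLOW[C]={$,a}
pass 2: — fixpoint
  FOLLOW[S]={$}  FOLLOW[A]={$}  FOLLOW[B]={$,b}  FOLLOW[C]={$,a}

FOLLOW(B) = ["$", "b"]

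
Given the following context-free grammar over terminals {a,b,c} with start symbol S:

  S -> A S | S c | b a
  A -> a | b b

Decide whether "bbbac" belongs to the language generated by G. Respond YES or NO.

Convert to CNF:
  S -> A S | S T1 | T0 T2
  A -> T0 T0 | a
  T0 -> b
  T1 -> c
  T2 -> a

CYK fill:
  cell(0,0) b: {T0}  orig:{}
  cell(1,1) b: {T0}  orig:{}
  cell(2,2) b: {T0}  orig:{}
  cell(3,3) a: {A,T2}  orig:{A}
  cell(4,4) c: {T1}  orig:{}
  cell(0,1) bb: {A}
  cell(1,2) bb: {A}
  cell(2,3) ba: {S}
  cell(3,4) ac: ∅
  cell(0,2) bbb: ∅
  cell(1,3) bba: ∅
  cell(2,4) bac: {S}
  cell(0,3) bbba: {S}
  cell(1,4) bbac: ∅
  cell(0,4) bbbac: {S}

S ∈ T[0,4] ⇒ YES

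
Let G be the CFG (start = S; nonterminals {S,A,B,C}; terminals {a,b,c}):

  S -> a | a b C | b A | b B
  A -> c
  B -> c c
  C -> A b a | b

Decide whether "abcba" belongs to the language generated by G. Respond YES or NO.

Convert to CNF:
  S -> T1 A | T1 B | T2 X4 | a
  A -> c
  B -> T0 T0
  C -> A X3 | b
  T0 -> c
  T1 -> b
  T2 -> a
  X3 -> T1 T2
  X4 -> T1 C

CYK fill:
  [0..0]={S,T2}  "a"  orig:{S}
  [1..1]={C,T1}  "b"  orig:{C}
  [2..2]={A,T0}  "c"  orig:{A}
  [3..3]={C,T1}  "b"  orig:{C}
  [4..4]={S,T2}  "a"  orig:{S}
  [0..1]=∅  "ab"
  [1..2]={S}  "bc"
  [2..3]=∅  "cb"
  [3..4]={X3}  "ba"  orig:{}
  [0..2]=∅  "abc"
  [1..3]=∅  "bcb"
  [2..4]={C}  "cba"
  [0..3]=∅  "abcb"
  [1..4]={X4}  "bcba"  orig:{}
  [0..4]={S}  "abcba"

S ∈ T[0,4] ⇒ YES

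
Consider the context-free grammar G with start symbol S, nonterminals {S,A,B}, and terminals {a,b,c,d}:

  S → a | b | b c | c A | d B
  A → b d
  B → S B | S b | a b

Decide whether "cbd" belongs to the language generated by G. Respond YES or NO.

CNF form of G:
  S -> T0 T3 | T1 B | T3 A | a | b
  A -> T0 T1
  B -> S B | S T0 | T2 T0
  T0 -> b
  T1 -> d
  T2 -> a
  T3 -> c

Fill CYK table bottom-up:
  T[0,0] 'c' = {T3}  orig:{}
  T[1,1] 'b' = {S,T0}  orig:{S}
  T[2,2] 'd' = {T1}  orig:{}
  T[0,1] 'cb' = ∅
  T[1,2] 'bd' = {A}
  T[0,2] 'cbd' = {S}

S ∈ T[0,2] ⇒ YES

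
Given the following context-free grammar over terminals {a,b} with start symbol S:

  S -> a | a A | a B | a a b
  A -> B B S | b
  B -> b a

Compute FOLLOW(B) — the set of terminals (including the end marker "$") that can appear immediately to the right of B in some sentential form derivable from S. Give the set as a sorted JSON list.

Compute FIRST by fixpoint:
round 1:
  A via A→b: +{b}
  B via B→b a: +{b}
  S via S→a: +{a}
  FIRST(S)={a}  FIRST(A)={b}  FIRST(B)={b}
round 2: — fixpoint
  FIRST(S)={a}  FIRST(A)={b}  FIRST(B)={b}

FOLLOW sets:
FOLLOW(S) := {$}
pass 1:
  A→B B S: FOLLOW(B) ⊇ FIRST(B) = {b}; new: +{b}
  A→B B S: FOLLOW(B) ⊇ FIRST(S) = {a}; new: +{a}
  S→a A: FOLLOW(A) ⊇ FOLLOW(S) ⊇ {$}; new: +{$}
  S→a B: FOLLOW(B) ⊇ FOLLOW(S) ⊇ {$}; new: +{$}
  FOLLOW(S)={$}  FOLLOW(A)={$}  FOLLOW(B)={$,a,b}
pass 2: (no change)
  FOLLOW(S)={$}  FOLLOW(A)={$}  FOLLOW(B)={$,a,b}

FOLLOW(B) = ["$", "a", "b"]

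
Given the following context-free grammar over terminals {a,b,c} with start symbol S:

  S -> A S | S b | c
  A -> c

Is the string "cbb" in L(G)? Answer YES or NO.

CNF form of G:
  S -> A S | S T0 | c
  A -> c
  T0 -> b

CYK fill:
  [0..0]={A,S}  "c"
  [1..1]={T0}  "b"  orig:{}
  [2..2]={T0}  "b"  orig:{}
  [0..1]={S}  "cb"
  [1..2]=∅  "bb"
  [0..2]={S}  "cbb"

S ∈ T[0,2] ⇒ YES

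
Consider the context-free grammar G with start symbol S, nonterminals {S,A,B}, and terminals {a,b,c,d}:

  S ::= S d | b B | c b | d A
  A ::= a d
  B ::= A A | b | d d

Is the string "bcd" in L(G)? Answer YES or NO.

CNF form of G:
  S -> S T1 | T1 A | T2 B | T3 T2
  A -> T0 T1
  B -> A A | T1 T1 | b
  T0 -> a
  T1 -> d
  T2 -> b
  T3 -> c

CYK fill:
  cell(0,0) b: {B,T2}  orig:{B}
  cell(1,1) c: {T3}  orig:{}
  cell(2,2) d: {T1}  orig:{}
  cell(0,1) bc: ∅
  cell(1,2) cd: ∅
  cell(0,2) bcd: ∅

S ∉ T[0,2] ⇒ NO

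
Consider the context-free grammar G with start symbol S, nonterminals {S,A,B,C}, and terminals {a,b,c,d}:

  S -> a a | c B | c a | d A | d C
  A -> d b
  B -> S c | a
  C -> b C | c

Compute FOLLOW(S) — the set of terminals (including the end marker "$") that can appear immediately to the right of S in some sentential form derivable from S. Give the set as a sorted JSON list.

FIRST iteration:
[1]
  A via A→d b: +{d}
  B via B→a: +{a}
  C via C→b C: +{b}
  C via C→c: +{c}
  S via S→a a: +{a}
  S via S→c B: +{c}
  S via S→d A: +{d}
  FIRST[S]={a,c,d}  FIRST[A]={d}  FIRST[B]={a}  FIRST[C]={b,c}
[2]
  B via B→S c: +{c,d}
  FIRST[S]={a,c,d}  FIRST[A]={d}  FIRST[B]={a,c,d}  FIRST[C]={b,c}
[3] — fixpoint
  FIRST[S]={a,c,d}  FIRST[A]={d}  FIRST[B]={a,c,d}  FIRST[C]={b,c}

FOLLOW iteration:
initialize: $ ∈ FOLLOW(S)
[1]
  B→S c: FOLLOW(S) ⊇ FIRST(c) = {c}; new: +{c}
  S→c B: FOLLOW(B) ⊇ FOLLOW(S) ⊇ {$,c}; new: +{$,c}
  S→d A: FOLLOW(A) ⊇ FOLLOW(S) ⊇ {$,c}; new: +{$,c}
  S→d C: FOLLOW(C) ⊇ FOLLOW(S) ⊇ {$,c}; new: +{$,c}
  FOLLOW(S)={$,c}  FOLLOW(A)={$,c}  FOLLOW(B)={$,c}  FOLLOW(C)={$,c}
[2] done
  FOLLOW(S)={$,c}  FOLLOW(A)={$,c}  FOLLOW(B)={$,c}  FOLLOW(C)={$,c}

FOLLOW(S) = ["$", "c"]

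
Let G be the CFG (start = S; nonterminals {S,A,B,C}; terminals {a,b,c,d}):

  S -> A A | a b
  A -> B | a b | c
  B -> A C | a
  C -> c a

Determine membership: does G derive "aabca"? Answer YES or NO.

CNF form of G:
  S -> A A | T0 T1
  A -> A C | T0 T1 | a | c
  B -> A C | a
  C -> T2 T0
  T0 -> a
  T1 -> b
  T2 -> c

CYK table (by increasing span):
  T[0,0] 'a' = {A,B,T0}  orig:{A,B}
  T[1,1] 'a' = {A,B,T0}  orig:{A,B}
  T[2,2] 'b' = {T1}  orig:{}
  T[3,3] 'c' = {A,T2}  orig:{A}
  T[4,4] 'a' = {A,B,T0}  orig:{A,B}
  T[0,1] 'aa' = {S}
  T[1,2] 'ab' = {A,S}
  T[2,3] 'bc' = ∅
  T[3,4] 'ca' = {C,S}
  T[0,2] 'aab' = {S}
  T[1,3] 'abc' = {S}
  T[2,4] 'bca' = ∅
  T[0,3] 'aabc' = ∅
  T[1,4] 'abca' = {A,B}
  T[0,4] 'aabca' = {S}

S ∈ T[0,4] ⇒ YES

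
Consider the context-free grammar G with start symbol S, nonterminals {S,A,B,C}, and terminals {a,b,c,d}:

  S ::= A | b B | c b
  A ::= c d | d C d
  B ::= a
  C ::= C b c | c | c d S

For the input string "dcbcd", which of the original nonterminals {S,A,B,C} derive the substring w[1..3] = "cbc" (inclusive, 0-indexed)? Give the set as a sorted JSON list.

Convert to CNF:
  S -> T0 T1 | T0 T2 | T1 X6 | T2 B
  A -> T0 T1 | T1 X3
  B -> a
  C -> C X4 | T0 X5 | c
  T0 -> c
  T1 -> d
  T2 -> b
  X3 -> C T1
  X4 -> T2 T0
  X5 -> T1 S
  X6 -> C T1

CYK fill — only the sub-triangle for w[1..3]:
  cell(1,1) c: {C,T0}  orig:{C}
  cell(2,2) b: {T2}  orig:{}
  cell(3,3) c: {C,T0}  orig:{C}
  cell(1,2) cb: {S}
  cell(2,3) bc: {X4}  orig:{}
  cell(1,3) cbc: {C}

Original NTs in T[1,3] deriving "cbc": ["C"]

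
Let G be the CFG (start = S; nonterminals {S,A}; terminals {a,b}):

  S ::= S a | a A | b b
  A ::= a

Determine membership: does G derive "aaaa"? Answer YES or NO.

Convert to CNF:
  S -> S T0 | T0 A | T1 T1
  A -> a
  T0 -> a
  T1 -> b

CYK fill:
  [0..0]={A,T0}  "a"  orig:{A}
  [1..1]={A,T0}  "a"  orig:{A}
  [2..2]={A,T0}  "a"  orig:{A}
  [3..3]={A,T0}  "a"  orig:{A}
  [0..1]={S}  "aa"
  [1..2]={S}  "aa"
  [2..3]={S}  "aa"
  [0..2]={S}  "aaa"
  [1..3]={S}  "aaa"
  [0..3]={S}  "aaaa"

S ∈ T[0,3] ⇒ YES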